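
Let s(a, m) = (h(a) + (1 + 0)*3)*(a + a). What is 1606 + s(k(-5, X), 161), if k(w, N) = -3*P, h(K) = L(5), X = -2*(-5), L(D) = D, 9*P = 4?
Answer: 4754/3 ≈ 1584.7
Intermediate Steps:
P = 4/9 (P = (⅑)*4 = 4/9 ≈ 0.44444)
X = 10
h(K) = 5
k(w, N) = -4/3 (k(w, N) = -3*4/9 = -4/3)
s(a, m) = 16*a (s(a, m) = (5 + (1 + 0)*3)*(a + a) = (5 + 1*3)*(2*a) = (5 + 3)*(2*a) = 8*(2*a) = 16*a)
1606 + s(k(-5, X), 161) = 1606 + 16*(-4/3) = 1606 - 64/3 = 4754/3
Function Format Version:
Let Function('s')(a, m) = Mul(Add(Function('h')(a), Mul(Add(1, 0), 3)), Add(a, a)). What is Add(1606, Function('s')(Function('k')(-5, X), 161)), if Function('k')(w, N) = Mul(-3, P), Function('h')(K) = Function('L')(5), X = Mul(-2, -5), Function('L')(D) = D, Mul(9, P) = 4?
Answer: Rational(4754, 3) ≈ 1584.7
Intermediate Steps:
P = Rational(4, 9) (P = Mul(Rational(1, 9), 4) = Rational(4, 9) ≈ 0.44444)
X = 10
Function('h')(K) = 5
Function('k')(w, N) = Rational(-4, 3) (Function('k')(w, N) = Mul(-3, Rational(4, 9)) = Rational(-4, 3))
Function('s')(a, m) = Mul(16, a) (Function('s')(a, m) = Mul(Add(5, Mul(Add(1, 0), 3)), Add(a, a)) = Mul(Add(5, Mul(1, 3)), Mul(2, a)) = Mul(Add(5, 3), Mul(2, a)) = Mul(8, Mul(2, a)) = Mul(16, a))
Add(1606, Function('s')(Function('k')(-5, X), 161)) = Add(1606, Mul(16, Rational(-4, 3))) = Add(1606, Rational(-64, 3)) = Rational(4754, 3)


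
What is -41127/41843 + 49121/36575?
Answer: 551149978/1530407725 ≈ 0.36013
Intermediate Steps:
-41127/41843 + 49121/36575 = 551149978/1530407725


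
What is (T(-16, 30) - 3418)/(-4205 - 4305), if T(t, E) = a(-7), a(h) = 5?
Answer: 3413/8510 ≈ 0.40106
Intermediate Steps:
T(t, E) = 5
(T(-16, 30) - 3418)/(-4205 - 4305) = (5 - 3418)/(-4205 - 4305) = -3413/(-8510) = -3413*(-1/8510) = 3413/8510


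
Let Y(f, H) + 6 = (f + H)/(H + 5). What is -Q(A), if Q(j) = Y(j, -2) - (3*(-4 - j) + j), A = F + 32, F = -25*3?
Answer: 95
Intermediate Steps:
Y(f, H) = -6 + (H + f)/(5 + H) (Y(f, H) = -6 + (f + H)/(H + 5) = -6 + (H + f)/(5 + H))
F = -75
A = -43 (A = -75 + 32 = -43)
Q(j) = 16/3 + 7*j/3 (Q(j) = (-30 + j - 5*(-2))/(5 - 2) - (3*(-4 - j) + j) = (-30 + j + 10)/3 - ((-12 - 3*j) + j) = (-20 + j)/3 - (-12 - 2*j) = (-20/3 + j/3) + (12 + 2*j) = 16/3 + 7*j/3)
-Q(A) = -(16/3 + (7/3)*(-43)) = -(16/3 - 301/3) = -1*(-95) = 95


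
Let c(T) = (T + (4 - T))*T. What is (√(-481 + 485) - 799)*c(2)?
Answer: -6376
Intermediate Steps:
c(T) = 4*T
(√(-481 + 485) - 799)*c(2) = (√(-481 + 485) - 799)*(4*2) = (√4 - 799)*8 = (2 - 799)*8 = -797*8 = -6376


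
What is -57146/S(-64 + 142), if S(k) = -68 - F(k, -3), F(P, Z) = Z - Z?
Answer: 28573/34 ≈ 840.38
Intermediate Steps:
F(P, Z) = 0
S(k) = -68 (S(k) = -68 - 1*0 = -68 + 0 = -68)
-57146/S(-64 + 142) = -57146/(-68) = -57146*(-1/68) = 28573/34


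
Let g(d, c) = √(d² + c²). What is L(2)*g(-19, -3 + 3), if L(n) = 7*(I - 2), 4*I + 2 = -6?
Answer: -532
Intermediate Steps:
I = -2 (I = -½ + (¼)*(-6) = -½ - 3/2 = -2)
L(n) = -28 (L(n) = 7*(-2 - 2) = 7*(-4) = -28)
g(d, c) = √(c² + d²)
L(2)*g(-19, -3 + 3) = -28*√((-3 + 3)² + (-19)²) = -28*√(0² + 361) = -28*√(0 + 361) = -28*√361 = -28*19 = -532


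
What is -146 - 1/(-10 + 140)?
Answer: -18981/130 ≈ -146.01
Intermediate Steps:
-146 - 1/(-10 + 140) = -146 - 1/130 = -18981/130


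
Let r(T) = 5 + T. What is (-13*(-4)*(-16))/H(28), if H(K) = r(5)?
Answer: -416/5 ≈ -83.200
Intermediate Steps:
H(K) = 10 (H(K) = 5 + 5 = 10)
(-13*(-4)*(-16))/H(28) = (-13*(-4)*(-16))/10 = (52*(-16))*(1/10) = -832*1/10 = -416/5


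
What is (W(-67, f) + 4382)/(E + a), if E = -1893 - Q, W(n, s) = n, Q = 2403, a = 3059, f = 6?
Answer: -4315/1237 ≈ -3.4883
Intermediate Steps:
E = -4296 (E = -1893 - 1*2403 = -1893 - 2403 = -4296)
(W(-67, f) + 4382)/(E + a) = (-67 + 4382)/(-4296 + 3059) = 4315/(-1237) = 4315*(-1/1237) = -4315/1237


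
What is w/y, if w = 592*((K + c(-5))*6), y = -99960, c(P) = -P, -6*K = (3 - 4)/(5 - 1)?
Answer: -4477/24990 ≈ -0.17915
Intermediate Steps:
K = 1/24 (K = -(3 - 4)/(6*(5 - 1)) = -(-1)/(6*4) = -⅙*(-¼) = 1/24 ≈ 0.041667)
w = 17908 (w = 592*((1/24 - 1*(-5))*6) = 592*((1/24 + 5)*6) = 592*((121/24)*6) = 592*(121/4) = 17908)
w/y = 17908/(-99960) = 17908*(-1/99960) = -4477/24990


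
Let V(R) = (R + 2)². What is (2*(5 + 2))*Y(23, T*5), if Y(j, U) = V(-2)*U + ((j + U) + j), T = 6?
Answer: 1064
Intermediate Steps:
V(R) = (2 + R)²
Y(j, U) = U + 2*j (Y(j, U) = (2 - 2)²*U + ((j + U) + j) = 0²*U + ((U + j) + j) = 0*U + (U + 2*j) = 0 + (U + 2*j) = U + 2*j)
(2*(5 + 2))*Y(23, T*5) = (2*(5 + 2))*(6*5 + 2*23) = (2*7)*(30 + 46) = 14*76 = 1064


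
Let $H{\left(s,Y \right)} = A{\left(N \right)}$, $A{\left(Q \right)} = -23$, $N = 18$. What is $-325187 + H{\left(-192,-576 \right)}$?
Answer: $-325210$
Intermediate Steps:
$H{\left(s,Y \right)} = -23$
$-325187 + H{\left(-192,-576 \right)} = -325187 - 23 = -325210$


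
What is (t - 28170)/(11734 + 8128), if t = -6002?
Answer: -17086/9931 ≈ -1.7205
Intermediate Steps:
(t - 28170)/(11734 + 8128) = (-6002 - 28170)/(11734 + 8128) = -34172/19862 = -34172*1/19862 = -17086/9931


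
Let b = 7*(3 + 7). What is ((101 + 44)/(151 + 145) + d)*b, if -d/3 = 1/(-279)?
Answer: 482335/13764 ≈ 35.043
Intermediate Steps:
d = 1/93 (d = -3/(-279) = -3*(-1/279) = 1/93 ≈ 0.010753)
b = 70 (b = 7*10 = 70)
((101 + 44)/(151 + 145) + d)*b = ((101 + 44)/(151 + 145) + 1/93)*70 = (145/296 + 1/93)*70 = (13781/27528)*70 = 482335/13764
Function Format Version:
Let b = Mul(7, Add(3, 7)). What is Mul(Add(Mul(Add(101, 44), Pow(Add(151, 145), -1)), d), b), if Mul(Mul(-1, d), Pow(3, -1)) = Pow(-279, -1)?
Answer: Rational(482335, 13764) ≈ 35.043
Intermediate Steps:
d = Rational(1, 93) (d = Mul(-3, Pow(-279, -1)) = Mul(-3, Rational(-1, 279)) = Rational(1, 93) ≈ 0.010753)
b = 70 (b = Mul(7, 10) = 70)
Mul(Add(Mul(Add(101, 44), Pow(Add(151, 145), -1)), d), b) = Mul(Add(Mul(Add(101, 44), Pow(Add(151, 145), -1)), Rational(1, 93)), 70) = Mul(Add(Mul(145, Pow(296, -1)), Rational(1, 93)), 70) = Mul(Add(Mul(145, Rational(1, 296)), Rational(1, 93)), 70) = Mul(Add(Rational(145, 296), Rational(1, 93)), 70) = Mul(Rational(13781, 27528), 70) = Rational(482335, 13764)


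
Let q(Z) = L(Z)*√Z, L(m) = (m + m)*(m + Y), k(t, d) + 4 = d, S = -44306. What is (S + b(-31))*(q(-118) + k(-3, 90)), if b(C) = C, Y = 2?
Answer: -3812982 - 1213769712*I*√118 ≈ -3.813e+6 - 1.3185e+10*I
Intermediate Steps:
k(t, d) = -4 + d
L(m) = 2*m*(2 + m) (L(m) = (m + m)*(m + 2) = (2*m)*(2 + m) = 2*m*(2 + m))
q(Z) = 2*Z^(3/2)*(2 + Z) (q(Z) = (2*Z*(2 + Z))*√Z = 2*Z^(3/2)*(2 + Z))
(S + b(-31))*(q(-118) + k(-3, 90)) = (-44306 - 31)*(2*(-118)^(3/2)*(2 - 118) + (-4 + 90)) = -44337*(2*(-118*I*√118)*(-116) + 86) = -44337*(27376*I*√118 + 86) = -44337*(86 + 27376*I*√118) = -3812982 - 1213769712*I*√118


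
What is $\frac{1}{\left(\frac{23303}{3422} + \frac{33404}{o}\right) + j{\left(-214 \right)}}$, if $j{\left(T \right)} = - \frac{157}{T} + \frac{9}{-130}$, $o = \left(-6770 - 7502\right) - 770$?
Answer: $\frac{178999875210}{940368529447} \approx 0.19035$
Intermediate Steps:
$o = -15042$ ($o = \left(-6770 - 7502\right) - 770 = -14272 - 770 = -15042$)
$j{\left(T \right)} = - \frac{9}{130} - \frac{157}{T}$ ($j{\left(T \right)} = - \frac{157}{T} + 9 \left(- \frac{1}{130}\right) = - \frac{157}{T} - \frac{9}{130} = - \frac{9}{130} - \frac{157}{T}$)
$\frac{1}{\left(\frac{23303}{3422} + \frac{33404}{o}\right) + j{\left(-214 \right)}} = \frac{1}{\left(\frac{23303}{3422} + \frac{33404}{-15042}\right) - \left(\frac{9}{130} + \frac{157}{-214}\right)} = \frac{1}{\left(23303 \cdot \frac{1}{3422} + 33404 \left(- \frac{1}{15042}\right)\right) - - \frac{4621}{6955}} = \frac{1}{\left(\frac{23303}{3422} - \frac{16702}{7521}\right) + \left(- \frac{9}{130} + \frac{157}{214}\right)} = \frac{1}{\frac{118107619}{25736862} + \frac{4621}{6955}} = \frac{1}{\frac{940368529447}{178999875210}} = \frac{178999875210}{940368529447}$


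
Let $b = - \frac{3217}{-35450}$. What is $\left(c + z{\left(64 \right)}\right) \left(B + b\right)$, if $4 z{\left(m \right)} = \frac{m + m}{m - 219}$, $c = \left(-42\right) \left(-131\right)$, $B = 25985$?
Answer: $\frac{392777380642663}{2747375} \approx 1.4296 \cdot 10^{8}$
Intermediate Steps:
$c = 5502$
$z{\left(m \right)} = \frac{m}{2 \left(-219 + m\right)}$ ($z{\left(m \right)} = \frac{\left(m + m\right) \frac{1}{m - 219}}{4} = \frac{2 m \frac{1}{-219 + m}}{4} = \frac{m}{2 \left(-219 + m\right)}$)
$b = \frac{3217}{35450}$ ($b = \left(-3217\right) \left(- \frac{1}{35450}\right) = \frac{3217}{35450} \approx 0.090747$)
$\left(c + z{\left(64 \right)}\right) \left(B + b\right) = \left(5502 + \frac{1}{2} \cdot 64 \frac{1}{-219 + 64}\right) \left(25985 + \frac{3217}{35450}\right) = \left(5502 + \frac{1}{2} \cdot 64 \frac{1}{-155}\right) \frac{921171467}{35450} = \left(5502 + \frac{1}{2} \cdot 64 \left(- \frac{1}{155}\right)\right) \frac{921171467}{35450} = \left(5502 - \frac{32}{155}\right) \frac{921171467}{35450} = \frac{852778}{155} \cdot \frac{921171467}{35450} = \frac{392777380642663}{2747375}$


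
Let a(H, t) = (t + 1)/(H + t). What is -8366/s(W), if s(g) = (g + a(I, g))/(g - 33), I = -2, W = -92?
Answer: -98300500/8557 ≈ -11488.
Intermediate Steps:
a(H, t) = (1 + t)/(H + t)
s(g) = (g + (1 + g)/(-2 + g))/(-33 + g) (s(g) = (g + (1 + g)/(-2 + g))/(g - 33) = (g + (1 + g)/(-2 + g))/(-33 + g))
-8366/s(W) = -8366*(-33 - 92)*(-2 - 92)/(1 - 92 - 92*(-2 - 92)) = -8366*11750/(1 - 92 - 92*(-94)) = -8366*11750/(1 - 92 + 8648) = -8366/((-1/125*(-1/94)*8557)) = -8366/8557/11750 = -8366*11750/8557 = -98300500/8557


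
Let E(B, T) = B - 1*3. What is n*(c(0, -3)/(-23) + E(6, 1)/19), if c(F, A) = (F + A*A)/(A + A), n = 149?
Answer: 29055/874 ≈ 33.244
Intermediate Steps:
c(F, A) = (F + A²)/(2*A) (c(F, A) = (F + A²)/((2*A)) = (F + A²)*(1/(2*A)) = (F + A²)/(2*A))
E(B, T) = -3 + B (E(B, T) = B - 3 = -3 + B)
n*(c(0, -3)/(-23) + E(6, 1)/19) = 149*(((½)*(0 + (-3)²)/(-3))/(-23) + (-3 + 6)/19) = 149*(((½)*(-⅓)*(0 + 9))*(-1/23) + 3*(1/19)) = 149*(((½)*(-⅓)*9)*(-1/23) + 3/19) = 149*(-3/2*(-1/23) + 3/19) = 149*(3/46 + 3/19) = 149*(195/874) = 29055/874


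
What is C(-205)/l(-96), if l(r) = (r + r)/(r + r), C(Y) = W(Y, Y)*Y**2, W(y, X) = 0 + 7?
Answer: 294175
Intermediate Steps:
W(y, X) = 7
C(Y) = 7*Y**2
l(r) = 1 (l(r) = (2*r)/((2*r)) = (2*r)*(1/(2*r)) = 1)
C(-205)/l(-96) = (7*(-205)**2)/1 = (7*42025)*1 = 294175*1 = 294175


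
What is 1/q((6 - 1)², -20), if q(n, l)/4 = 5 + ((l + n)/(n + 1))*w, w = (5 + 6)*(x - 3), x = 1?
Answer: 13/40 ≈ 0.32500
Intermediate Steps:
w = -22 (w = (5 + 6)*(1 - 3) = 11*(-2) = -22)
q(n, l) = 20 - 88*(l + n)/(1 + n) (q(n, l) = 4*(5 + ((l + n)/(n + 1))*(-22)) = 4*(5 + ((l + n)/(1 + n))*(-22)) = 4*(5 - 22*(l + n)/(1 + n)) = 20 - 88*(l + n)/(1 + n))
1/q((6 - 1)², -20) = 1/(4*(5 - 22*(-20) - 17*(6 - 1)²)/(1 + (6 - 1)²)) = 1/(4*(5 + 440 - 17*5²)/(1 + 5²)) = 1/(4*(5 + 440 - 17*25)/(1 + 25)) = 1/(4*(5 + 440 - 425)/26) = 1/(4*(1/26)*20) = 1/(40/13) = 13/40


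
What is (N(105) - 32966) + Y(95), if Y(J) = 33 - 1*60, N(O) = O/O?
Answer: -32992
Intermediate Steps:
N(O) = 1
Y(J) = -27 (Y(J) = 33 - 60 = -27)
(N(105) - 32966) + Y(95) = (1 - 32966) - 27 = -32965 - 27 = -32992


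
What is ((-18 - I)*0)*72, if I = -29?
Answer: 0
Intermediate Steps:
((-18 - I)*0)*72 = ((-18 - 1*(-29))*0)*72 = ((-18 + 29)*0)*72 = (11*0)*72 = 0*72 = 0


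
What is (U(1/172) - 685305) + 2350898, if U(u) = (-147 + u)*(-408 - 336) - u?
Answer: 305292547/172 ≈ 1.7750e+6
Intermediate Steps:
U(u) = 109368 - 745*u (U(u) = (-147 + u)*(-744) - u = (109368 - 744*u) - u = 109368 - 745*u)
(U(1/172) - 685305) + 2350898 = ((109368 - 745/172) - 685305) + 2350898 = (18810551/172 - 685305) + 2350898 = -99061909/172 + 2350898 = 305292547/172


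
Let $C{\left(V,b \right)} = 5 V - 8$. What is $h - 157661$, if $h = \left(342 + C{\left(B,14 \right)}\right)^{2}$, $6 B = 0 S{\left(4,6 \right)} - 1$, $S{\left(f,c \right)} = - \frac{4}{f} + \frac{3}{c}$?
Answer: $- \frac{1679795}{36} \approx -46661.0$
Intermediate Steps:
$B = - \frac{1}{6}$ ($B = \frac{0 \left(- \frac{4}{4} + \frac{3}{6}\right) - 1}{6} = \frac{0 \left(\left(-4\right) \frac{1}{4} + 3 \cdot \frac{1}{6}\right) - 1}{6} = \frac{0 \left(-1 + \frac{1}{2}\right) - 1}{6} = \frac{0 \left(- \frac{1}{2}\right) - 1}{6} = \frac{0 - 1}{6} = \frac{1}{6} \left(-1\right) = - \frac{1}{6} \approx -0.16667$)
$C{\left(V,b \right)} = -8 + 5 V$
$h = \frac{3996001}{36}$ ($h = \left(342 + \left(-8 + 5 \left(- \frac{1}{6}\right)\right)\right)^{2} = \left(342 - \frac{53}{6}\right)^{2} = \left(\frac{1999}{6}\right)^{2} = \frac{3996001}{36} \approx 1.11 \cdot 10^{5}$)
$h - 157661 = \frac{3996001}{36} - 157661 = - \frac{1679795}{36}$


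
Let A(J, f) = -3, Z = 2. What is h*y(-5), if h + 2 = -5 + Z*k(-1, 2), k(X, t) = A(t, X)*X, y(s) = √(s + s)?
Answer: -I*√10 ≈ -3.1623*I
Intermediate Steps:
y(s) = √2*√s (y(s) = √(2*s) = √2*√s)
k(X, t) = -3*X
h = -1 (h = -2 + (-5 + 2*(-3*(-1))) = -2 + (-5 + 2*3) = -2 + (-5 + 6) = -2 + 1 = -1)
h*y(-5) = -√2*√(-5) = -√2*I*√5 = -I*√10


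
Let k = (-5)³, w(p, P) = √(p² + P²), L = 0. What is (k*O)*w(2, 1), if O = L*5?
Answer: 0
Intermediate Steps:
w(p, P) = √(P² + p²)
O = 0 (O = 0*5 = 0)
k = -125
(k*O)*w(2, 1) = (-125*0)*√(1² + 2²) = 0*√(1 + 4) = 0*√5 = 0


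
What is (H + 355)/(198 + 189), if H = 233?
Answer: 196/129 ≈ 1.5194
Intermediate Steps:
(H + 355)/(198 + 189) = (233 + 355)/(198 + 189) = 588/387 = 588*(1/387) = 196/129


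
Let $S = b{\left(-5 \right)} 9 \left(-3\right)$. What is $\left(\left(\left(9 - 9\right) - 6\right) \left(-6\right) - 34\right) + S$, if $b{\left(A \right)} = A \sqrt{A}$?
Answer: $2 + 135 i \sqrt{5} \approx 2.0 + 301.87 i$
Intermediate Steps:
$b{\left(A \right)} = A^{\frac{3}{2}}$
$S = 135 i \sqrt{5}$ ($S = \left(-5\right)^{\frac{3}{2}} \cdot 9 \left(-3\right) = - 5 i \sqrt{5} \cdot 9 \left(-3\right) = - 45 i \sqrt{5} \left(-3\right) = 135 i \sqrt{5} \approx 301.87 i$)
$\left(\left(\left(9 - 9\right) - 6\right) \left(-6\right) - 34\right) + S = \left(\left(\left(9 - 9\right) - 6\right) \left(-6\right) - 34\right) + 135 i \sqrt{5} = \left(\left(0 - 6\right) \left(-6\right) - 34\right) + 135 i \sqrt{5} = \left(\left(-6\right) \left(-6\right) - 34\right) + 135 i \sqrt{5} = \left(36 - 34\right) + 135 i \sqrt{5} = 2 + 135 i \sqrt{5}$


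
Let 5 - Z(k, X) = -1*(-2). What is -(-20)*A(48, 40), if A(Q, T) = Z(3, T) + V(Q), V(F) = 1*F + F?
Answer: 1980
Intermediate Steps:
V(F) = 2*F (V(F) = F + F = 2*F)
Z(k, X) = 3 (Z(k, X) = 5 - (-1)*(-2) = 5 - 1*2 = 5 - 2 = 3)
A(Q, T) = 3 + 2*Q
-(-20)*A(48, 40) = -(-20)*(3 + 2*48) = -(-20)*(3 + 96) = -(-20)*99 = -1*(-1980) = 1980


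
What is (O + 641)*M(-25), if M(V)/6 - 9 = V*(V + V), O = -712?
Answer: -536334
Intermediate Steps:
M(V) = 54 + 12*V**2 (M(V) = 54 + 6*(V*(V + V)) = 54 + 6*(V*(2*V)) = 54 + 6*(2*V**2) = 54 + 12*V**2)
(O + 641)*M(-25) = (-712 + 641)*(54 + 12*(-25)**2) = -71*(54 + 12*625) = -71*(54 + 7500) = -71*7554 = -536334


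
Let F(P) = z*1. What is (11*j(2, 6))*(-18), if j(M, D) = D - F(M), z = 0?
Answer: -1188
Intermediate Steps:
F(P) = 0 (F(P) = 0*1 = 0)
j(M, D) = D (j(M, D) = D - 1*0 = D + 0 = D)
(11*j(2, 6))*(-18) = (11*6)*(-18) = 66*(-18) = -1188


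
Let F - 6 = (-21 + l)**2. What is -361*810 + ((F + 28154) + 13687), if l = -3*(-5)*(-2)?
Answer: -247962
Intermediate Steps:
l = -30 (l = 15*(-2) = -30)
F = 2607 (F = 6 + (-21 - 30)**2 = 6 + (-51)**2 = 6 + 2601 = 2607)
-361*810 + ((F + 28154) + 13687) = -361*810 + ((2607 + 28154) + 13687) = -292410 + (30761 + 13687) = -292410 + 44448 = -247962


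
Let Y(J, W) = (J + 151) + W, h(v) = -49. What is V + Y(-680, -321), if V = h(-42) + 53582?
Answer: 52683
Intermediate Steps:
Y(J, W) = 151 + J + W (Y(J, W) = (151 + J) + W = 151 + J + W)
V = 53533 (V = -49 + 53582 = 53533)
V + Y(-680, -321) = 53533 + (151 - 680 - 321) = 53533 - 850 = 52683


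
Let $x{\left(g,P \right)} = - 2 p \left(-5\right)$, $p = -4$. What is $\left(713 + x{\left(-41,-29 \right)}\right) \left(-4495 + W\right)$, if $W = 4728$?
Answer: $156809$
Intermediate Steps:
$x{\left(g,P \right)} = -40$ ($x{\left(g,P \right)} = \left(-2\right) \left(-4\right) \left(-5\right) = 8 \left(-5\right) = -40$)
$\left(713 + x{\left(-41,-29 \right)}\right) \left(-4495 + W\right) = \left(713 - 40\right) \left(-4495 + 4728\right) = 673 \cdot 233 = 156809$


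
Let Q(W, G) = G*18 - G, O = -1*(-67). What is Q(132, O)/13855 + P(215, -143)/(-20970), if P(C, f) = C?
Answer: 245953/3418110 ≈ 0.071956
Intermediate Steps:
O = 67
Q(W, G) = 17*G (Q(W, G) = 18*G - G = 17*G)
Q(132, O)/13855 + P(215, -143)/(-20970) = (17*67)/13855 + 215/(-20970) = 1139*(1/13855) + 215*(-1/20970) = 67/815 - 43/4194 = 245953/3418110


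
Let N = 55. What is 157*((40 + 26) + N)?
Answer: 18997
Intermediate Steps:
157*((40 + 26) + N) = 157*((40 + 26) + 55) = 157*(66 + 55) = 157*121 = 18997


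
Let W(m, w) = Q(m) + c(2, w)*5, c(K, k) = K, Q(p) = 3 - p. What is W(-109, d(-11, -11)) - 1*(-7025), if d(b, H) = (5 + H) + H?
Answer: 7147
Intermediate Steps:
d(b, H) = 5 + 2*H
W(m, w) = 13 - m (W(m, w) = (3 - m) + 2*5 = (3 - m) + 10 = 13 - m)
W(-109, d(-11, -11)) - 1*(-7025) = (13 - 1*(-109)) - 1*(-7025) = (13 + 109) + 7025 = 122 + 7025 = 7147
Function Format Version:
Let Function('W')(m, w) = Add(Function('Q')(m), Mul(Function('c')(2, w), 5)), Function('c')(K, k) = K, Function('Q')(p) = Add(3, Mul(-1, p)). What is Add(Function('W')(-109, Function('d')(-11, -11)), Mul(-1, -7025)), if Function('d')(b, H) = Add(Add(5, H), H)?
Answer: 7147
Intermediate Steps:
Function('d')(b, H) = Add(5, Mul(2, H))
Function('W')(m, w) = Add(13, Mul(-1, m)) (Function('W')(m, w) = Add(Add(3, Mul(-1, m)), Mul(2, 5)) = Add(Add(3, Mul(-1, m)), 10) = Add(13, Mul(-1, m)))
Add(Function('W')(-109, Function('d')(-11, -11)), Mul(-1, -7025)) = Add(Add(13, Mul(-1, -109)), Mul(-1, -7025)) = Add(Add(13, 109), 7025) = Add(122, 7025) = 7147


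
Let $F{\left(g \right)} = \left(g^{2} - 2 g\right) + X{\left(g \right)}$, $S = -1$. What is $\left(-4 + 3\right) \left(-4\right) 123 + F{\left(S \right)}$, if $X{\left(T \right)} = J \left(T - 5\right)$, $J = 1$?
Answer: $489$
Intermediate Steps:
$X{\left(T \right)} = -5 + T$ ($X{\left(T \right)} = 1 \left(T - 5\right) = 1 \left(-5 + T\right) = -5 + T$)
$F{\left(g \right)} = -5 + g^{2} - g$ ($F{\left(g \right)} = \left(g^{2} - 2 g\right) + \left(-5 + g\right) = -5 + g^{2} - g$)
$\left(-4 + 3\right) \left(-4\right) 123 + F{\left(S \right)} = \left(-4 + 3\right) \left(-4\right) 123 - \left(4 - 1\right) = \left(-1\right) \left(-4\right) 123 + \left(-5 + 1 + 1\right) = 4 \cdot 123 - 3 = 492 - 3 = 489$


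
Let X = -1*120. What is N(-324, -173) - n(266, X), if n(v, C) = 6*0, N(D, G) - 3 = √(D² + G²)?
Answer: 3 + √134905 ≈ 370.29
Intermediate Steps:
X = -120
N(D, G) = 3 + √(D² + G²)
n(v, C) = 0
N(-324, -173) - n(266, X) = (3 + √((-324)² + (-173)²)) - 1*0 = (3 + √(104976 + 29929)) + 0 = (3 + √134905) + 0 = 3 + √134905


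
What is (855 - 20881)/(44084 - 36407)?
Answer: -20026/7677 ≈ -2.6086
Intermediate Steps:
(855 - 20881)/(44084 - 36407) = -20026/7677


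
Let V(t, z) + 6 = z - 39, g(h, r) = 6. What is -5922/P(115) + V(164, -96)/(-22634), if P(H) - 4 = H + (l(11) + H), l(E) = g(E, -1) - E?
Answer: -134006259/5183186 ≈ -25.854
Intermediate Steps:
V(t, z) = -45 + z (V(t, z) = -6 + (z - 39) = -6 + (-39 + z) = -45 + z)
l(E) = 6 - E
P(H) = -1 + 2*H (P(H) = 4 + (H + ((6 - 1*11) + H)) = 4 + (H + ((6 - 11) + H)) = 4 + (H + (-5 + H)) = 4 + (-5 + 2*H) = -1 + 2*H)
-5922/P(115) + V(164, -96)/(-22634) = -5922/(-1 + 2*115) + (-45 - 96)/(-22634) = -5922/(-1 + 230) - 141*(-1/22634) = -5922/229 + 141/22634 = -134006259/5183186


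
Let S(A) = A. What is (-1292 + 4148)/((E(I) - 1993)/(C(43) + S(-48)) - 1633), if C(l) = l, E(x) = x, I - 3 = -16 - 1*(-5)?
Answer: -3570/1541 ≈ -2.3167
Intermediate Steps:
I = -8 (I = 3 + (-16 - 1*(-5)) = 3 + (-16 + 5) = 3 - 11 = -8)
(-1292 + 4148)/((E(I) - 1993)/(C(43) + S(-48)) - 1633) = (-1292 + 4148)/((-8 - 1993)/(43 - 48) - 1633) = 2856/(-2001/(-5) - 1633) = 2856/(-2001*(-⅕) - 1633) = 2856/(2001/5 - 1633) = 2856/(-6164/5) = 2856*(-5/6164) = -3570/1541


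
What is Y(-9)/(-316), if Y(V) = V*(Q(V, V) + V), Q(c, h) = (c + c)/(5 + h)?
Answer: -81/632 ≈ -0.12816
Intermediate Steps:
Q(c, h) = 2*c/(5 + h) (Q(c, h) = (2*c)/(5 + h) = 2*c/(5 + h))
Y(V) = V*(V + 2*V/(5 + V)) (Y(V) = V*(2*V/(5 + V) + V) = V*(V + 2*V/(5 + V)))
Y(-9)/(-316) = ((-9)**2*(7 - 9)/(5 - 9))/(-316) = (81*(-2)/(-4))*(-1/316) = (81*(-1/4)*(-2))*(-1/316) = (81/2)*(-1/316) = -81/632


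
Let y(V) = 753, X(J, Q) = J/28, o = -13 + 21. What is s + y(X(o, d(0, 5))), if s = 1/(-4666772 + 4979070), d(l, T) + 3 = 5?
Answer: 235160395/312298 ≈ 753.00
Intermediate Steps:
d(l, T) = 2 (d(l, T) = -3 + 5 = 2)
o = 8
X(J, Q) = J/28 (X(J, Q) = J*(1/28) = J/28)
s = 1/312298 ≈ 3.2021e-6
s + y(X(o, d(0, 5))) = 1/312298 + 753 = 235160395/312298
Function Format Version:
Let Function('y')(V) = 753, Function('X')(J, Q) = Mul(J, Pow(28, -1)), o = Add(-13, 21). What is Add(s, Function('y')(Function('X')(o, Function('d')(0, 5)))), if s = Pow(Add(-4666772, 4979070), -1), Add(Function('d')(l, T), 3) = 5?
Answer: Rational(235160395, 312298) ≈ 753.00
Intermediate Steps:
Function('d')(l, T) = 2 (Function('d')(l, T) = Add(-3, 5) = 2)
o = 8
Function('X')(J, Q) = Mul(Rational(1, 28), J) (Function('X')(J, Q) = Mul(J, Rational(1, 28)) = Mul(Rational(1, 28), J))
s = Rational(1, 312298) (s = Pow(312298, -1) = Rational(1, 312298) ≈ 3.2021e-6)
Add(s, Function('y')(Function('X')(o, Function('d')(0, 5)))) = Add(Rational(1, 312298), 753) = Rational(235160395, 312298)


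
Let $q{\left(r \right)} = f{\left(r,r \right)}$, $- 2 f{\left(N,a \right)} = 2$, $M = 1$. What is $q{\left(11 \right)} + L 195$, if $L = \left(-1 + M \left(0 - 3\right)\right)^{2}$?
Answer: $3119$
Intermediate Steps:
$f{\left(N,a \right)} = -1$ ($f{\left(N,a \right)} = \left(- \frac{1}{2}\right) 2 = -1$)
$q{\left(r \right)} = -1$
$L = 16$ ($L = \left(-1 + 1 \left(0 - 3\right)\right)^{2} = \left(-1 + 1 \left(-3\right)\right)^{2} = \left(-1 - 3\right)^{2} = \left(-4\right)^{2} = 16$)
$q{\left(11 \right)} + L 195 = -1 + 16 \cdot 195 = -1 + 3120 = 3119$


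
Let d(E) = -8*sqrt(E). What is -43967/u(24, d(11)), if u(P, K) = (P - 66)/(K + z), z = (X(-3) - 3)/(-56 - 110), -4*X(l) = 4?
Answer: 6281/249 - 25124*sqrt(11)/3 ≈ -27750.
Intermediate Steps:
X(l) = -1 (X(l) = -1/4*4 = -1)
z = 2/83 (z = (-1 - 3)/(-56 - 110) = -4/(-166) = -4*(-1/166) = 2/83 ≈ 0.024096)
u(P, K) = (-66 + P)/(2/83 + K) (u(P, K) = (P - 66)/(K + 2/83) = (-66 + P)/(2/83 + K))
-43967/u(24, d(11)) = -43967*(2 + 83*(-8*sqrt(11)))/(83*(-66 + 24)) = -(-6281/249 + 25124*sqrt(11)/3) = -43967*(-1/1743 + 4*sqrt(11)/21) = 6281/249 - 25124*sqrt(11)/3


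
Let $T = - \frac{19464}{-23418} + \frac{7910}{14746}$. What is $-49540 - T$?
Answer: $- \frac{1425642967637}{28776819} \approx -49541.0$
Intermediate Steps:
$T = \frac{39354377}{28776819}$ ($T = \left(-19464\right) \left(- \frac{1}{23418}\right) + 7910 \cdot \frac{1}{14746} = \frac{3244}{3903} + \frac{3955}{7373} = \frac{39354377}{28776819} \approx 1.3676$)
$-49540 - T = -49540 - \frac{39354377}{28776819} = - \frac{1425642967637}{28776819}$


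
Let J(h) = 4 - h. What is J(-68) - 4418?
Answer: -4346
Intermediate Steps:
J(-68) - 4418 = (4 - 1*(-68)) - 4418 = (4 + 68) - 4418 = 72 - 4418 = -4346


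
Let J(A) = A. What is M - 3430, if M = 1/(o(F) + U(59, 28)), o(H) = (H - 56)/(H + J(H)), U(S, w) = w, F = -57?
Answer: -11336036/3305 ≈ -3430.0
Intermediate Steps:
o(H) = (-56 + H)/(2*H) (o(H) = (H - 56)/(H + H) = (-56 + H)/((2*H)) = (-56 + H)*(1/(2*H)) = (-56 + H)/(2*H))
M = 114/3305 (M = 1/((½)*(-56 - 57)/(-57) + 28) = 1/((½)*(-1/57)*(-113) + 28) = 1/(113/114 + 28) = 1/(3305/114) = 114/3305 ≈ 0.034493)
M - 3430 = 114/3305 - 3430 = -11336036/3305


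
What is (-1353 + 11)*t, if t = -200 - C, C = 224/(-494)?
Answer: 66144496/247 ≈ 2.6779e+5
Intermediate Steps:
C = -112/247 (C = 224*(-1/494) = -112/247 ≈ -0.45344)
t = -49288/247 (t = -200 - 1*(-112/247) = -200 + 112/247 = -49288/247 ≈ -199.55)
(-1353 + 11)*t = (-1353 + 11)*(-49288/247) = -1342*(-49288/247) = 66144496/247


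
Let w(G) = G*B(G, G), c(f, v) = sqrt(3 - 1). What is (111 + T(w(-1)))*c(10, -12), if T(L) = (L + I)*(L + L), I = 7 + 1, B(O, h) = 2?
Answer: 87*sqrt(2) ≈ 123.04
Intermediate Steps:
c(f, v) = sqrt(2)
I = 8
w(G) = 2*G (w(G) = G*2 = 2*G)
T(L) = 2*L*(8 + L) (T(L) = (L + 8)*(L + L) = (8 + L)*(2*L) = 2*L*(8 + L))
(111 + T(w(-1)))*c(10, -12) = (111 + 2*(2*(-1))*(8 + 2*(-1)))*sqrt(2) = (111 + 2*(-2)*(8 - 2))*sqrt(2) = (111 + 2*(-2)*6)*sqrt(2) = (111 - 24)*sqrt(2) = 87*sqrt(2)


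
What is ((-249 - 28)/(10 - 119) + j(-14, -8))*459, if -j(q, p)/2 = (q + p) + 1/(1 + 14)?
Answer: 11609181/545 ≈ 21301.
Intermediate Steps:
j(q, p) = -2/15 - 2*p - 2*q (j(q, p) = -2*((q + p) + 1/(1 + 14)) = -2*((p + q) + 1/15) = -2*(1/15 + p + q) = -2/15 - 2*p - 2*q)
((-249 - 28)/(10 - 119) + j(-14, -8))*459 = ((-249 - 28)/(10 - 119) + (-2/15 - 2*(-8) - 2*(-14)))*459 = (-277/(-109) + (-2/15 + 16 + 28))*459 = (-277*(-1/109) + 658/15)*459 = (277/109 + 658/15)*459 = (75877/1635)*459 = 11609181/545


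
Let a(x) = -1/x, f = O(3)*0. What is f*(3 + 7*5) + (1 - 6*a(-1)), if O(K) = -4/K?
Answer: -5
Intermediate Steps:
f = 0 (f = -4/3*0 = 0)
f*(3 + 7*5) + (1 - 6*a(-1)) = 0*(3 + 7*5) + (1 - (-6)/(-1)) = 0*(3 + 35) + (1 - (-6)*(-1)) = 0*38 + (1 - 6*1) = 0 + (1 - 6) = 0 - 5 = -5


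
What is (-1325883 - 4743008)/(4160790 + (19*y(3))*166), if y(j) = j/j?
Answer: -6068891/4163944 ≈ -1.4575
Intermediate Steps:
y(j) = 1
(-1325883 - 4743008)/(4160790 + (19*y(3))*166) = (-1325883 - 4743008)/(4160790 + (19*1)*166) = -6068891/(4160790 + 19*166) = -6068891/(4160790 + 3154) = -6068891/4163944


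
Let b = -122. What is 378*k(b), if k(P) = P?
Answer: -46116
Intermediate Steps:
378*k(b) = 378*(-122) = -46116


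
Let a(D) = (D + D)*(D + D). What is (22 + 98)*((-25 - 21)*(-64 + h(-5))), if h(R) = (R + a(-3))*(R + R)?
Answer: 2064480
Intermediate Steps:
a(D) = 4*D**2 (a(D) = (2*D)*(2*D) = 4*D**2)
h(R) = 2*R*(36 + R) (h(R) = (R + 4*(-3)**2)*(R + R) = (R + 4*9)*(2*R) = (R + 36)*(2*R) = (36 + R)*(2*R) = 2*R*(36 + R))
(22 + 98)*((-25 - 21)*(-64 + h(-5))) = (22 + 98)*((-25 - 21)*(-64 + 2*(-5)*(36 - 5))) = 120*(-46*(-64 + 2*(-5)*31)) = 120*(-46*(-64 - 310)) = 120*(-46*(-374)) = 120*17204 = 2064480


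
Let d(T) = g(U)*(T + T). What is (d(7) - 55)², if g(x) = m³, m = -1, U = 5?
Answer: 4761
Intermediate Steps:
g(x) = -1 (g(x) = (-1)³ = -1)
d(T) = -2*T (d(T) = -(T + T) = -2*T)
(d(7) - 55)² = (-2*7 - 55)² = (-14 - 55)² = (-69)² = 4761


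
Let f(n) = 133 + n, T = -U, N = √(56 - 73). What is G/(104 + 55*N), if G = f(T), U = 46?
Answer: 3016/20747 - 1595*I*√17/20747 ≈ 0.14537 - 0.31698*I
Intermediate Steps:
N = I*√17 (N = √(-17) = I*√17 ≈ 4.1231*I)
T = -46 (T = -1*46 = -46)
G = 87 (G = 133 - 46 = 87)
G/(104 + 55*N) = 87/(104 + 55*(I*√17)) = 87/(104 + 55*I*√17)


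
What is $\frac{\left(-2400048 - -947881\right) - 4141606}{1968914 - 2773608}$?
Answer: $\frac{5593773}{804694} \approx 6.9514$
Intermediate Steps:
$\frac{\left(-2400048 - -947881\right) - 4141606}{1968914 - 2773608} = \frac{\left(-2400048 + 947881\right) - 4141606}{-804694} = \left(-1452167 - 4141606\right) \left(- \frac{1}{804694}\right) = \left(-5593773\right) \left(- \frac{1}{804694}\right) = \frac{5593773}{804694}$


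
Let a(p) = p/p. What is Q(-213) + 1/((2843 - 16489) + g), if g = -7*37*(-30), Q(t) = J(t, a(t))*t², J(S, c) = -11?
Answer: -2932470685/5876 ≈ -4.9906e+5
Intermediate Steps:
a(p) = 1
Q(t) = -11*t²
g = 7770 (g = -259*(-30) = 7770)
Q(-213) + 1/((2843 - 16489) + g) = -11*(-213)² + 1/((2843 - 16489) + 7770) = -11*45369 + 1/(-13646 + 7770) = -499059 + 1/(-5876) = -499059 - 1/5876 = -2932470685/5876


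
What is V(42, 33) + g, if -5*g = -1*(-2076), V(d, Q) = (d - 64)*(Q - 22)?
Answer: -3286/5 ≈ -657.20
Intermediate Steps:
V(d, Q) = (-64 + d)*(-22 + Q)
g = -2076/5 (g = -(-1)*(-2076)/5 = -⅕*2076 = -2076/5 ≈ -415.20)
V(42, 33) + g = (1408 - 64*33 - 22*42 + 33*42) - 2076/5 = (1408 - 2112 - 924 + 1386) - 2076/5 = -242 - 2076/5 = -3286/5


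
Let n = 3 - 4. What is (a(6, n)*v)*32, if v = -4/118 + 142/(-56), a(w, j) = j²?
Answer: -33960/413 ≈ -82.228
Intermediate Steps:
n = -1
v = -4245/1652 (v = -4*1/118 + 142*(-1/56) = -2/59 - 71/28 = -4245/1652 ≈ -2.5696)
(a(6, n)*v)*32 = ((-1)²*(-4245/1652))*32 = (1*(-4245/1652))*32 = -4245/1652*32 = -33960/413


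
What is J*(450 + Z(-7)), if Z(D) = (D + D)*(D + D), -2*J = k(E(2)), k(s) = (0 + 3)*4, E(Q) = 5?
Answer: -3876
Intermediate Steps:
k(s) = 12 (k(s) = 3*4 = 12)
J = -6 (J = -1/2*12 = -6)
Z(D) = 4*D**2 (Z(D) = (2*D)*(2*D) = 4*D**2)
J*(450 + Z(-7)) = -6*(450 + 4*(-7)**2) = -6*(450 + 4*49) = -6*(450 + 196) = -6*646 = -3876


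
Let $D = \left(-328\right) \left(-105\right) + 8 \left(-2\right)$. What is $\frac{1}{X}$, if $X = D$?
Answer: $\frac{1}{34424} \approx 2.9049 \cdot 10^{-5}$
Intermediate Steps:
$D = 34424$ ($D = 34440 - 16 = 34424$)
$X = 34424$
$\frac{1}{X} = \frac{1}{34424}$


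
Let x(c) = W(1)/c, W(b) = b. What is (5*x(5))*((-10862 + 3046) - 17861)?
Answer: -25677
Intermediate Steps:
x(c) = 1/c
(5*x(5))*((-10862 + 3046) - 17861) = (5/5)*((-10862 + 3046) - 17861) = (5*(⅕))*(-7816 - 17861) = 1*(-25677) = -25677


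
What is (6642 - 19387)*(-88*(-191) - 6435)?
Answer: -132203885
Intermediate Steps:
(6642 - 19387)*(-88*(-191) - 6435) = -12745*(16808 - 6435) = -12745*10373 = -132203885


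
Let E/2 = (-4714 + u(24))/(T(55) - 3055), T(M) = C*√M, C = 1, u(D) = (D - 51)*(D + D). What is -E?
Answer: -3672110/933297 - 1202*√55/933297 ≈ -3.9441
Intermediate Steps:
u(D) = 2*D*(-51 + D) (u(D) = (-51 + D)*(2*D) = 2*D*(-51 + D))
T(M) = √M (T(M) = 1*√M = √M)
E = -12020/(-3055 + √55) (E = 2*((-4714 + 2*24*(-51 + 24))/(√55 - 3055)) = 2*((-4714 + 2*24*(-27))/(-3055 + √55)) = 2*((-4714 - 1296)/(-3055 + √55)) = 2*(-6010/(-3055 + √55)) = -12020/(-3055 + √55) ≈ 3.9441)
-E = -(3672110/933297 + 1202*√55/933297) = -3672110/933297 - 1202*√55/933297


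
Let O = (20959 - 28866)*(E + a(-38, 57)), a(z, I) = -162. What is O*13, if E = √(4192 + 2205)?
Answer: 16652142 - 102791*√6397 ≈ 8.4308e+6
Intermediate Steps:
E = √6397 ≈ 79.981
O = 1280934 - 7907*√6397 (O = (20959 - 28866)*(√6397 - 162) = -7907*(-162 + √6397) = 1280934 - 7907*√6397 ≈ 6.4852e+5)
O*13 = (1280934 - 7907*√6397)*13 = 16652142 - 102791*√6397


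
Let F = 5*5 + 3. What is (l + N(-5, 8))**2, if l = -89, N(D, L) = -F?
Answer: 13689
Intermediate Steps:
F = 28 (F = 25 + 3 = 28)
N(D, L) = -28 (N(D, L) = -1*28 = -28)
(l + N(-5, 8))**2 = (-89 - 28)**2 = (-117)**2 = 13689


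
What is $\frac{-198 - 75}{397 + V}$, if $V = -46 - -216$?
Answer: $- \frac{13}{27} \approx -0.48148$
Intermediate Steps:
$V = 170$ ($V = -46 + 216 = 170$)
$\frac{-198 - 75}{397 + V} = \frac{-198 - 75}{397 + 170} = - \frac{273}{567} = \left(-273\right) \frac{1}{567} = - \frac{13}{27}$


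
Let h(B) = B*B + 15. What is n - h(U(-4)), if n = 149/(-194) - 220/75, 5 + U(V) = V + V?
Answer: -546211/2910 ≈ -187.70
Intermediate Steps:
U(V) = -5 + 2*V (U(V) = -5 + (V + V) = -5 + 2*V)
h(B) = 15 + B² (h(B) = B² + 15 = 15 + B²)
n = -10771/2910 (n = 149*(-1/194) - 220*1/75 = -149/194 - 44/15 = -10771/2910 ≈ -3.7014)
n - h(U(-4)) = -10771/2910 - (15 + (-5 + 2*(-4))²) = -10771/2910 - (15 + (-5 - 8)²) = -10771/2910 - (15 + (-13)²) = -10771/2910 - (15 + 169) = -10771/2910 - 1*184 = -10771/2910 - 184 = -546211/2910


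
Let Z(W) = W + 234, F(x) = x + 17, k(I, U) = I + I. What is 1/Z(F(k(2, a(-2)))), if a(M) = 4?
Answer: 1/255 ≈ 0.0039216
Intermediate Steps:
k(I, U) = 2*I
F(x) = 17 + x
Z(W) = 234 + W
1/Z(F(k(2, a(-2)))) = 1/(234 + (17 + 2*2)) = 1/(234 + (17 + 4)) = 1/(234 + 21) = 1/255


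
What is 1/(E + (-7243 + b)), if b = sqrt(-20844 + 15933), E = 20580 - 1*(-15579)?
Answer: 28916/836139967 - I*sqrt(4911)/836139967 ≈ 3.4583e-5 - 8.3812e-8*I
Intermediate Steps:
E = 36159 (E = 20580 + 15579 = 36159)
b = I*sqrt(4911) (b = sqrt(-4911) = I*sqrt(4911) ≈ 70.078*I)
1/(E + (-7243 + b)) = 1/(36159 + (-7243 + I*sqrt(4911))) = 1/(28916 + I*sqrt(4911))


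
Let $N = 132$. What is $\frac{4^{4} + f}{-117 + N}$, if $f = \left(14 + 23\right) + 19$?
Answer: $\frac{104}{5} \approx 20.8$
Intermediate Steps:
$f = 56$ ($f = 37 + 19 = 56$)
$\frac{4^{4} + f}{-117 + N} = \frac{4^{4} + 56}{-117 + 132} = \frac{256 + 56}{15} = \frac{1}{15} \cdot 312 = \frac{104}{5}$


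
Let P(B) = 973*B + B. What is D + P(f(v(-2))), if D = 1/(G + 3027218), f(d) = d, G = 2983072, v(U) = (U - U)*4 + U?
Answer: -11708044919/6010290 ≈ -1948.0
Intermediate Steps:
v(U) = U (v(U) = 0*4 + U = 0 + U = U)
P(B) = 974*B
D = 1/6010290 (D = 1/(2983072 + 3027218) = 1/6010290 ≈ 1.6638e-7)
D + P(f(v(-2))) = 1/6010290 + 974*(-2) = 1/6010290 - 1948 = -11708044919/6010290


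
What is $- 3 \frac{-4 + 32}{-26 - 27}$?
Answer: $\frac{84}{53} \approx 1.5849$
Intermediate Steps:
$- 3 \frac{-4 + 32}{-26 - 27} = - 3 \frac{28}{-53} = - 3 \cdot 28 \left(- \frac{1}{53}\right) = \left(-3\right) \left(- \frac{28}{53}\right) = \frac{84}{53}$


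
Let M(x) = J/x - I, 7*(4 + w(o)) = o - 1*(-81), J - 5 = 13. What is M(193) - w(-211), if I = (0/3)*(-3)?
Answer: 30620/1351 ≈ 22.665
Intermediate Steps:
J = 18 (J = 5 + 13 = 18)
w(o) = 53/7 + o/7 (w(o) = -4 + (o - 1*(-81))/7 = -4 + (o + 81)/7 = -4 + (81 + o)/7 = -4 + (81/7 + o/7) = 53/7 + o/7)
I = 0 (I = (0*(⅓))*(-3) = 0*(-3) = 0)
M(x) = 18/x (M(x) = 18/x - 1*0 = 18/x + 0 = 18/x)
M(193) - w(-211) = 18/193 - (53/7 + (⅐)*(-211)) = 18*(1/193) - (53/7 - 211/7) = 18/193 - 1*(-158/7) = 18/193 + 158/7 = 30620/1351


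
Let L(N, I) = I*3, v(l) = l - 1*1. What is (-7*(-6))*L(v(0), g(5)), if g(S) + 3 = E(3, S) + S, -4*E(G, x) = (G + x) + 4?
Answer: -126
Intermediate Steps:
E(G, x) = -1 - G/4 - x/4 (E(G, x) = -((G + x) + 4)/4 = -(4 + G + x)/4 = -1 - G/4 - x/4)
v(l) = -1 + l (v(l) = l - 1 = -1 + l)
g(S) = -19/4 + 3*S/4 (g(S) = -3 + ((-1 - ¼*3 - S/4) + S) = -3 + ((-1 - ¾ - S/4) + S) = -3 + ((-7/4 - S/4) + S) = -3 + (-7/4 + 3*S/4) = -19/4 + 3*S/4)
L(N, I) = 3*I
(-7*(-6))*L(v(0), g(5)) = (-7*(-6))*(3*(-19/4 + (¾)*5)) = 42*(3*(-19/4 + 15/4)) = 42*(3*(-1)) = 42*(-3) = -126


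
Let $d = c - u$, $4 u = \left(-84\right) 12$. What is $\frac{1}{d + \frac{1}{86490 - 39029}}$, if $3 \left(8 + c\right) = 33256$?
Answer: $\frac{142383}{1613104471} \approx 8.8266 \cdot 10^{-5}$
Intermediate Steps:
$u = -252$ ($u = \frac{\left(-84\right) 12}{4} = \frac{1}{4} \left(-1008\right) = -252$)
$c = \frac{33232}{3}$ ($c = -8 + \frac{1}{3} \cdot 33256 = -8 + \frac{33256}{3} = \frac{33232}{3} \approx 11077.0$)
$d = \frac{33988}{3}$ ($d = \frac{33232}{3} - -252 = \frac{33232}{3} + 252 = \frac{33988}{3} \approx 11329.0$)
$\frac{1}{d + \frac{1}{86490 - 39029}} = \frac{1}{\frac{33988}{3} + \frac{1}{86490 - 39029}} = \frac{1}{\frac{33988}{3} + \frac{1}{47461}} = \frac{1}{\frac{1613104471}{142383}} = \frac{142383}{1613104471}$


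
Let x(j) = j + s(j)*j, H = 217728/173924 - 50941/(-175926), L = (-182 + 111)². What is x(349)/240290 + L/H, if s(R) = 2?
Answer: 9265791543771614031/2833252097919370 ≈ 3270.4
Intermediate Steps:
L = 5041 (L = (-71)² = 5041)
H = 11790969653/7649438406 (H = 217728*(1/173924) - 50941*(-1/175926) = 54432/43481 + 50941/175926 = 11790969653/7649438406 ≈ 1.5414)
x(j) = 3*j (x(j) = j + 2*j = 3*j)
x(349)/240290 + L/H = (3*349)/240290 + 5041/(11790969653/7649438406) = 1047*(1/240290) + 5041*(7649438406/11790969653) = 1047/240290 + 38560819004646/11790969653 = 9265791543771614031/2833252097919370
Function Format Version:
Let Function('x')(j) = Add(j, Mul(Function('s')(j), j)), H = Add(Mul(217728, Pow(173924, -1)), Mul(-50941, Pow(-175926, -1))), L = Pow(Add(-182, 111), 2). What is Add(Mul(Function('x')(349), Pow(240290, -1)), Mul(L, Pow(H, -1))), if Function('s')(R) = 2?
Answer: Rational(9265791543771614031, 2833252097919370) ≈ 3270.4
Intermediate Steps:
L = 5041 (L = Pow(-71, 2) = 5041)
H = Rational(11790969653, 7649438406) (H = Add(Mul(217728, Rational(1, 173924)), Mul(-50941, Rational(-1, 175926))) = Add(Rational(54432, 43481), Rational(50941, 175926)) = Rational(11790969653, 7649438406) ≈ 1.5414)
Function('x')(j) = Mul(3, j) (Function('x')(j) = Add(j, Mul(2, j)) = Mul(3, j))
Add(Mul(Function('x')(349), Pow(240290, -1)), Mul(L, Pow(H, -1))) = Add(Mul(Mul(3, 349), Pow(240290, -1)), Mul(5041, Pow(Rational(11790969653, 7649438406), -1))) = Add(Mul(1047, Rational(1, 240290)), Mul(5041, Rational(7649438406, 11790969653))) = Add(Rational(1047, 240290), Rational(38560819004646, 11790969653)) = Rational(9265791543771614031, 2833252097919370)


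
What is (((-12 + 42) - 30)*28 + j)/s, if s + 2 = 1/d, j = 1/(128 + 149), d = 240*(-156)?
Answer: -37440/20742037 ≈ -0.0018050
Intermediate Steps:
d = -37440
j = 1/277 ≈ 0.0036101
s = -74881/37440 (s = -2 + 1/(-37440) = -2 - 1/37440 = -74881/37440 ≈ -2.0000)
(((-12 + 42) - 30)*28 + j)/s = (((-12 + 42) - 30)*28 + 1/277)/(-74881/37440) = ((30 - 30)*28 + 1/277)*(-37440/74881) = (0*28 + 1/277)*(-37440/74881) = (0 + 1/277)*(-37440/74881) = (1/277)*(-37440/74881) = -37440/20742037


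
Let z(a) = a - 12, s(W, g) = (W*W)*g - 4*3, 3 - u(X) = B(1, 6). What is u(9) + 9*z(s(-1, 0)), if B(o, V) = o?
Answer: -214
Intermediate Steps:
u(X) = 2 (u(X) = 3 - 1*1 = 3 - 1 = 2)
s(W, g) = -12 + g*W² (s(W, g) = W²*g - 12 = g*W² - 12 = -12 + g*W²)
z(a) = -12 + a
u(9) + 9*z(s(-1, 0)) = 2 + 9*(-12 + (-12 + 0*(-1)²)) = 2 + 9*(-12 + (-12 + 0*1)) = 2 + 9*(-12 + (-12 + 0)) = 2 + 9*(-12 - 12) = 2 + 9*(-24) = 2 - 216 = -214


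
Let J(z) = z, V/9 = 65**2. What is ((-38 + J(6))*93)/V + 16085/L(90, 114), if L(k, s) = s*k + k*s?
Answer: 12234769/17339400 ≈ 0.70561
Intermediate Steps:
L(k, s) = 2*k*s (L(k, s) = k*s + k*s = 2*k*s)
V = 38025 (V = 9*65**2 = 9*4225 = 38025)
((-38 + J(6))*93)/V + 16085/L(90, 114) = ((-38 + 6)*93)/38025 + 16085/((2*90*114)) = -32*93*(1/38025) + 16085/20520 = -2976*1/38025 + 16085*(1/20520) = -992/12675 + 3217/4104 = 12234769/17339400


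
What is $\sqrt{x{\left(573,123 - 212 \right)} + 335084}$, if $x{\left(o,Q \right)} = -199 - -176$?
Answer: $3 \sqrt{37229} \approx 578.84$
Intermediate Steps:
$x{\left(o,Q \right)} = -23$ ($x{\left(o,Q \right)} = -199 + 176 = -23$)
$\sqrt{x{\left(573,123 - 212 \right)} + 335084} = \sqrt{-23 + 335084} = \sqrt{335061} = 3 \sqrt{37229}$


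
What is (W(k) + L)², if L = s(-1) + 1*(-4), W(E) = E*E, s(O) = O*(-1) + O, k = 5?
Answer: 441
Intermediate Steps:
s(O) = 0 (s(O) = -O + O = 0)
W(E) = E²
L = -4 (L = 0 + 1*(-4) = 0 - 4 = -4)
(W(k) + L)² = (5² - 4)² = (25 - 4)² = 21² = 441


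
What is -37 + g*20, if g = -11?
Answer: -257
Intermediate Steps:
-37 + g*20 = -37 - 11*20 = -37 - 220 = -257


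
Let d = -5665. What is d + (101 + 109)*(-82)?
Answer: -22885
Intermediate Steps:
d + (101 + 109)*(-82) = -5665 + (101 + 109)*(-82) = -5665 + 210*(-82) = -5665 - 17220 = -22885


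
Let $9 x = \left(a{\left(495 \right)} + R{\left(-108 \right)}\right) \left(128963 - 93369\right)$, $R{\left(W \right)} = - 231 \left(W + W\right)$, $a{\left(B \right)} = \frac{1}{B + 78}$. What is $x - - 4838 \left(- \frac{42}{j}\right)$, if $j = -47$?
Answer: $\frac{47830457725234}{242379} \approx 1.9734 \cdot 10^{8}$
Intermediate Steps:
$a{\left(B \right)} = \frac{1}{78 + B}$
$R{\left(W \right)} = - 462 W$ ($R{\left(W \right)} = - 231 \cdot 2 W = - 462 W$)
$x = \frac{1017647017946}{5157}$ ($x = \frac{\left(\frac{1}{78 + 495} - -49896\right) \left(128963 - 93369\right)}{9} = \frac{\left(\frac{1}{573} + 49896\right) 35594}{9} = \frac{\frac{28590409}{573} \cdot 35594}{9} = \frac{1}{9} \cdot \frac{1017647017946}{573} = \frac{1017647017946}{5157} \approx 1.9733 \cdot 10^{8}$)
$x - - 4838 \left(- \frac{42}{j}\right) = \frac{1017647017946}{5157} - - 4838 \left(- \frac{42}{-47}\right) = \frac{1017647017946}{5157} - - 4838 \left(\left(-42\right) \left(- \frac{1}{47}\right)\right) = \frac{1017647017946}{5157} - \left(-4838\right) \frac{42}{47} = \frac{1017647017946}{5157} - - \frac{203196}{47} = \frac{1017647017946}{5157} + \frac{203196}{47} = \frac{47830457725234}{242379}$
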